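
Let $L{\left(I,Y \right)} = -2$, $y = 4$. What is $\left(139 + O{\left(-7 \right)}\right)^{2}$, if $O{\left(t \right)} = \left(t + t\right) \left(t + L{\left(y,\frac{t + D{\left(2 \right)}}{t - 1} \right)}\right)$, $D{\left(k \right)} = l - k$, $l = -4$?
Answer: $70225$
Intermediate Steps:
$D{\left(k \right)} = -4 - k$
$O{\left(t \right)} = 2 t \left(-2 + t\right)$ ($O{\left(t \right)} = \left(t + t\right) \left(t - 2\right) = 2 t \left(-2 + t\right)$)
$\left(139 + O{\left(-7 \right)}\right)^{2} = \left(139 + 2 \left(-7\right) \left(-2 - 7\right)\right)^{2} = \left(139 + 2 \left(-7\right) \left(-9\right)\right)^{2} = \left(139 + 126\right)^{2} = 265^{2} = 70225$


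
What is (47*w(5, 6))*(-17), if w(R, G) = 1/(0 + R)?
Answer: -799/5 ≈ -159.80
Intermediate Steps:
w(R, G) = 1/R
(47*w(5, 6))*(-17) = (47/5)*(-17) = -799/5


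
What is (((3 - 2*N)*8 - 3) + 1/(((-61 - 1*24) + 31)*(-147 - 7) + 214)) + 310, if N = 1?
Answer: 2686951/8530 ≈ 315.00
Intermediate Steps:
(((3 - 2*N)*8 - 3) + 1/(((-61 - 1*24) + 31)*(-147 - 7) + 214)) + 310 = (((3 - 2*1)*8 - 3) + 1/(((-61 - 1*24) + 31)*(-147 - 7) + 214)) + 310 = (((3 - 2)*8 - 3) + 1/(((-61 - 24) + 31)*(-154) + 214)) + 310 = ((1*8 - 3) + 1/((-85 + 31)*(-154) + 214)) + 310 = ((8 - 3) + 1/(-54*(-154) + 214)) + 310 = (5 + 1/(8316 + 214)) + 310 = (5 + 1/8530) + 310 = 42651/8530 + 310 = 2686951/8530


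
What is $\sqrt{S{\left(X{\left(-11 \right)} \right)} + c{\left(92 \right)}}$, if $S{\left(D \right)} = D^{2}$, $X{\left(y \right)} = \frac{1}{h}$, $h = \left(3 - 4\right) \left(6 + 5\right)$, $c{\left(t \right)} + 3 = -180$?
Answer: $\frac{i \sqrt{22142}}{11} \approx 13.527 i$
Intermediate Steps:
$c{\left(t \right)} = -183$ ($c{\left(t \right)} = -3 - 180 = -183$)
$h = -11$ ($h = \left(-1\right) 11 = -11$)
$X{\left(y \right)} = - \frac{1}{11}$ ($X{\left(y \right)} = \frac{1}{-11} = - \frac{1}{11}$)
$\sqrt{S{\left(X{\left(-11 \right)} \right)} + c{\left(92 \right)}} = \sqrt{\left(- \frac{1}{11}\right)^{2} - 183} = \sqrt{\frac{1}{121} - 183} = \sqrt{- \frac{22142}{121}} = \frac{i \sqrt{22142}}{11}$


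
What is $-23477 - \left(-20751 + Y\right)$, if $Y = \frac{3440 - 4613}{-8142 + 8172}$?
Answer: $- \frac{26869}{10} \approx -2686.9$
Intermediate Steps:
$Y = - \frac{391}{10}$ ($Y = \frac{3440 - 4613}{30} = \left(-1173\right) \frac{1}{30} = - \frac{391}{10} \approx -39.1$)
$-23477 - \left(-20751 + Y\right) = -23477 + \left(20751 - - \frac{391}{10}\right) = -23477 + \left(20751 + \frac{391}{10}\right) = -23477 + \frac{207901}{10} = - \frac{26869}{10}$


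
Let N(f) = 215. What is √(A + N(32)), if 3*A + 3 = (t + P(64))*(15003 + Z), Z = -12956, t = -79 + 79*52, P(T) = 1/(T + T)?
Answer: √6334480122/48 ≈ 1658.1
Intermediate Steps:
P(T) = 1/(2*T)
t = 4029 (t = -79 + 4108 = 4029)
A = 1055664127/384 (A = -1 + ((4029 + (½)/64)*(15003 - 12956))/3 = -1 + ((4029 + (½)*(1/64))*2047)/3 = -1 + ((4029 + 1/128)*2047)/3 = -1 + ((515713/128)*2047)/3 = -1 + (⅓)*(1055664511/128) = -1 + 1055664511/384 = 1055664127/384 ≈ 2.7491e+6)
√(A + N(32)) = √(1055664127/384 + 215) = √(1055746687/384) = √6334480122/48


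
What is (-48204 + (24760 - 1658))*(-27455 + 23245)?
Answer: 105679420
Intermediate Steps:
(-48204 + (24760 - 1658))*(-27455 + 23245) = (-48204 + 23102)*(-4210) = -25102*(-4210) = 105679420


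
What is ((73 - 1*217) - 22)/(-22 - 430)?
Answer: 83/226 ≈ 0.36726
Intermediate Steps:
((73 - 1*217) - 22)/(-22 - 430) = ((73 - 217) - 22)/(-452) = (-144 - 22)*(-1/452) = -166*(-1/452) = 83/226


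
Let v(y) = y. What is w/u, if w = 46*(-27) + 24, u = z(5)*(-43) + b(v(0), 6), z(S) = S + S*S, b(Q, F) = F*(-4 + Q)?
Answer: 203/219 ≈ 0.92694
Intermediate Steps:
z(S) = S + S²
u = -1314 (u = (5*(1 + 5))*(-43) + 6*(-4 + 0) = (5*6)*(-43) + 6*(-4) = 30*(-43) - 24 = -1290 - 24 = -1314)
w = -1218 (w = -1242 + 24 = -1218)
w/u = -1218/(-1314) = -1218*(-1/1314) = 203/219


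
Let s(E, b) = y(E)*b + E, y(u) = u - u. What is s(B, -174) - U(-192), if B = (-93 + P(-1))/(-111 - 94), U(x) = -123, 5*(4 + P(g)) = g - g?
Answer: 25312/205 ≈ 123.47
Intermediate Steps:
P(g) = -4 (P(g) = -4 + (g - g)/5 = -4 + (⅕)*0 = -4 + 0 = -4)
y(u) = 0
B = 97/205 (B = (-93 - 4)/(-111 - 94) = -97/(-205) = -97*(-1/205) = 97/205 ≈ 0.47317)
s(E, b) = E (s(E, b) = 0*b + E = 0 + E = E)
s(B, -174) - U(-192) = 97/205 - 1*(-123) = 97/205 + 123 = 25312/205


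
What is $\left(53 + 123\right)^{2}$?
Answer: $30976$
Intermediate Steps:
$\left(53 + 123\right)^{2} = 176^{2} = 30976$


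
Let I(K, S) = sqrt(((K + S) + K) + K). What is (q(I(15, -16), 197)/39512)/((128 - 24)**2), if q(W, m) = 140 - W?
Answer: 35/106840448 - sqrt(29)/427361792 ≈ 3.1499e-7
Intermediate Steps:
I(K, S) = sqrt(S + 3*K) (I(K, S) = sqrt((S + 2*K) + K) = sqrt(S + 3*K))
(q(I(15, -16), 197)/39512)/((128 - 24)**2) = ((140 - sqrt(-16 + 3*15))/39512)/((128 - 24)**2) = ((140 - sqrt(-16 + 45))*(1/39512))/(104**2) = ((140 - sqrt(29))*(1/39512))/10816 = (35/9878 - sqrt(29)/39512)*(1/10816) = 35/106840448 - sqrt(29)/427361792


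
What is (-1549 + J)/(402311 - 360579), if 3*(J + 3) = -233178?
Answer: -39639/20866 ≈ -1.8997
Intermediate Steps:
J = -77729 (J = -3 + (1/3)*(-233178) = -3 - 77726 = -77729)
(-1549 + J)/(402311 - 360579) = (-1549 - 77729)/(402311 - 360579) = -79278/41732 = -79278*1/41732 = -39639/20866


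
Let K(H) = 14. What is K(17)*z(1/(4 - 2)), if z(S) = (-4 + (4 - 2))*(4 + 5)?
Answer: -252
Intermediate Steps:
z(S) = -18 (z(S) = (-4 + 2)*9 = -2*9 = -18)
K(17)*z(1/(4 - 2)) = 14*(-18) = -252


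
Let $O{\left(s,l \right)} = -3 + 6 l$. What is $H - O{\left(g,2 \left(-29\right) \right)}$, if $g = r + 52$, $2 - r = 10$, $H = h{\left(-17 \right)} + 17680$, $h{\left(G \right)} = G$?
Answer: $18014$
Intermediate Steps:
$H = 17663$ ($H = -17 + 17680 = 17663$)
$r = -8$ ($r = 2 - 10 = -8$)
$g = 44$ ($g = -8 + 52 = 44$)
$H - O{\left(g,2 \left(-29\right) \right)} = 17663 - \left(-3 + 6 \cdot 2 \left(-29\right)\right) = 17663 - \left(-3 + 6 \left(-58\right)\right) = 17663 - \left(-3 - 348\right) = 17663 - -351 = 17663 + 351 = 18014$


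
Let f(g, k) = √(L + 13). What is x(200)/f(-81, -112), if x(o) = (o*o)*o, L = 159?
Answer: 4000000*√43/43 ≈ 6.0999e+5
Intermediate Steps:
f(g, k) = 2*√43 (f(g, k) = √(159 + 13) = √172 = 2*√43)
x(o) = o³ (x(o) = o²*o = o³)
x(200)/f(-81, -112) = 200³/((2*√43)) = 8000000*(√43/86) = 4000000*√43/43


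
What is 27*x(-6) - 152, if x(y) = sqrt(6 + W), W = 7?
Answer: -152 + 27*sqrt(13) ≈ -54.650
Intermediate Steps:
x(y) = sqrt(13) (x(y) = sqrt(6 + 7) = sqrt(13))
27*x(-6) - 152 = 27*sqrt(13) - 152 = -152 + 27*sqrt(13)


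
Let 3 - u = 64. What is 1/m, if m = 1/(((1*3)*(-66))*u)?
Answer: 12078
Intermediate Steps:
u = -61 (u = 3 - 1*64 = 3 - 64 = -61)
m = 1/12078 (m = 1/(((1*3)*(-66))*(-61)) = 1/((3*(-66))*(-61)) = 1/(-198*(-61)) = 1/12078 ≈ 8.2795e-5)
1/m = 1/(1/12078) = 12078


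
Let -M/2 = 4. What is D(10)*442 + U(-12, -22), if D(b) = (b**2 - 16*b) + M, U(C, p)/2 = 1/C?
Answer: -180337/6 ≈ -30056.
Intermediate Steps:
M = -8 (M = -2*4 = -8)
U(C, p) = 2/C
D(b) = -8 + b**2 - 16*b (D(b) = (b**2 - 16*b) - 8 = -8 + b**2 - 16*b)
D(10)*442 + U(-12, -22) = (-8 + 10**2 - 16*10)*442 + 2/(-12) = (-8 + 100 - 160)*442 + 2*(-1/12) = -68*442 - 1/6 = -30056 - 1/6 = -180337/6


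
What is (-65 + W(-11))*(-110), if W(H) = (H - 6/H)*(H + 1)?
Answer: -4350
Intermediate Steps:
W(H) = (1 + H)*(H - 6/H) (W(H) = (H - 6/H)*(1 + H) = (1 + H)*(H - 6/H))
(-65 + W(-11))*(-110) = (-65 + (-6 - 11 + (-11)**2 - 6/(-11)))*(-110) = (-65 + (-6 - 11 + 121 - 6*(-1/11)))*(-110) = (-65 + (-6 - 11 + 121 + 6/11))*(-110) = (-65 + 1150/11)*(-110) = (435/11)*(-110) = -4350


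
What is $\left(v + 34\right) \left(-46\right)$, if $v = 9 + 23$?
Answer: $-3036$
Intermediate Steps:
$v = 32$
$\left(v + 34\right) \left(-46\right) = \left(32 + 34\right) \left(-46\right) = 66 \left(-46\right) = -3036$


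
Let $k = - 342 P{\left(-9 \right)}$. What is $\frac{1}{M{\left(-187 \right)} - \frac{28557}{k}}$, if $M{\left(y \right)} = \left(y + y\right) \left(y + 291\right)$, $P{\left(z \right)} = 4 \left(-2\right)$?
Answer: $- \frac{16}{622503} \approx -2.5703 \cdot 10^{-5}$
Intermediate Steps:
$P{\left(z \right)} = -8$
$M{\left(y \right)} = 2 y \left(291 + y\right)$
$k = 2736$ ($k = \left(-342\right) \left(-8\right) = 2736$)
$\frac{1}{M{\left(-187 \right)} - \frac{28557}{k}} = \frac{1}{2 \left(-187\right) \left(291 - 187\right) - \frac{28557}{2736}} = \frac{1}{2 \left(-187\right) 104 - \frac{167}{16}} = \frac{1}{-38896 - \frac{167}{16}} = \frac{1}{- \frac{622503}{16}} = - \frac{16}{622503}$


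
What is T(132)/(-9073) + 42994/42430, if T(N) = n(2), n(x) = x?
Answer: 194999851/192483695 ≈ 1.0131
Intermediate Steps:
T(N) = 2
T(132)/(-9073) + 42994/42430 = 2/(-9073) + 42994/42430 = 2*(-1/9073) + 42994*(1/42430) = -2/9073 + 21497/21215 = 194999851/192483695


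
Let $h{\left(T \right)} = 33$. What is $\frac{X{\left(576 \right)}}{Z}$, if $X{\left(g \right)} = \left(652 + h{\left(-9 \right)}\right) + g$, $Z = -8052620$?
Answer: $- \frac{1261}{8052620} \approx -0.00015659$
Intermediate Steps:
$X{\left(g \right)} = 685 + g$ ($X{\left(g \right)} = \left(652 + 33\right) + g = 685 + g$)
$\frac{X{\left(576 \right)}}{Z} = \frac{685 + 576}{-8052620} = 1261 \left(- \frac{1}{8052620}\right) = - \frac{1261}{8052620}$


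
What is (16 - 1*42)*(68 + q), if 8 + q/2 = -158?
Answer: 6864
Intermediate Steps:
q = -332 (q = -16 + 2*(-158) = -16 - 316 = -332)
(16 - 1*42)*(68 + q) = (16 - 1*42)*(68 - 332) = (16 - 42)*(-264) = -26*(-264) = 6864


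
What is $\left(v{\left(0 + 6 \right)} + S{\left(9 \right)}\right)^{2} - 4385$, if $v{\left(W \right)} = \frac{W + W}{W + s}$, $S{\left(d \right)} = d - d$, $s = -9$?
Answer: $-4369$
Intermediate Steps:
$S{\left(d \right)} = 0$
$v{\left(W \right)} = \frac{2 W}{-9 + W}$ ($v{\left(W \right)} = \frac{W + W}{W - 9} = \frac{2 W}{-9 + W}$)
$\left(v{\left(0 + 6 \right)} + S{\left(9 \right)}\right)^{2} - 4385 = \left(\frac{2 \left(0 + 6\right)}{-9 + \left(0 + 6\right)} + 0\right)^{2} - 4385 = \left(2 \cdot 6 \frac{1}{-9 + 6} + 0\right)^{2} - 4385 = \left(2 \cdot 6 \frac{1}{-3} + 0\right)^{2} - 4385 = \left(2 \cdot 6 \left(- \frac{1}{3}\right) + 0\right)^{2} - 4385 = \left(-4 + 0\right)^{2} - 4385 = \left(-4\right)^{2} - 4385 = 16 - 4385 = -4369$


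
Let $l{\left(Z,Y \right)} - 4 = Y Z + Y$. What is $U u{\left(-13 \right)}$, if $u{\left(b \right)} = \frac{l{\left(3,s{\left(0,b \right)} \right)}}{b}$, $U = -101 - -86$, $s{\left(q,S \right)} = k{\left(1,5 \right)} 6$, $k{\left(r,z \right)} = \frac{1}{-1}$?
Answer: $- \frac{300}{13} \approx -23.077$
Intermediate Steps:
$k{\left(r,z \right)} = -1$
$s{\left(q,S \right)} = -6$ ($s{\left(q,S \right)} = \left(-1\right) 6 = -6$)
$l{\left(Z,Y \right)} = 4 + Y + Y Z$ ($l{\left(Z,Y \right)} = 4 + \left(Y Z + Y\right) = 4 + \left(Y + Y Z\right) = 4 + Y + Y Z$)
$U = -15$ ($U = -101 + 86 = -15$)
$u{\left(b \right)} = - \frac{20}{b}$ ($u{\left(b \right)} = \frac{4 - 6 - 18}{b} = - \frac{20}{b}$)
$U u{\left(-13 \right)} = - 15 \left(- \frac{20}{-13}\right) = - 15 \left(\left(-20\right) \left(- \frac{1}{13}\right)\right) = \left(-15\right) \frac{20}{13} = - \frac{300}{13}$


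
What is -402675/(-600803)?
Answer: 57525/85829 ≈ 0.67023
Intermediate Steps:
-402675/(-600803) = -402675*(-1/600803) = 57525/85829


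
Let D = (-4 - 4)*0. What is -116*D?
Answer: 0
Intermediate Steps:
D = 0 (D = -8*0 = 0)
-116*D = -116*0 = 0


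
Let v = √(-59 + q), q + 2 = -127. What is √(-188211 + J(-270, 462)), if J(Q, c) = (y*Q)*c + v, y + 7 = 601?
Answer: √(-74283771 + 2*I*√47) ≈ 0.e-3 + 8618.8*I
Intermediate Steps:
y = 594 (y = -7 + 601 = 594)
q = -129 (q = -2 - 127 = -129)
v = 2*I*√47 (v = √(-59 - 129) = √(-188) = 2*I*√47 ≈ 13.711*I)
J(Q, c) = 2*I*√47 + 594*Q*c (J(Q, c) = (594*Q)*c + 2*I*√47 = 594*Q*c + 2*I*√47 = 2*I*√47 + 594*Q*c)
√(-188211 + J(-270, 462)) = √(-188211 + (2*I*√47 + 594*(-270)*462)) = √(-188211 + (2*I*√47 - 74095560)) = √(-188211 + (-74095560 + 2*I*√47)) = √(-74283771 + 2*I*√47)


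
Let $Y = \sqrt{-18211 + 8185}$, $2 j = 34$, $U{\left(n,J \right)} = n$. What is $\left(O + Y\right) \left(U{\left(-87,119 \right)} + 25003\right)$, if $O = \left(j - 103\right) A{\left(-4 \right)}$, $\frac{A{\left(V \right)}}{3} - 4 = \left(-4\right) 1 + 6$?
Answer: $-38569968 + 74748 i \sqrt{1114} \approx -3.857 \cdot 10^{7} + 2.4948 \cdot 10^{6} i$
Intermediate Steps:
$A{\left(V \right)} = 18$ ($A{\left(V \right)} = 12 + 3 \left(\left(-4\right) 1 + 6\right) = 12 + 3 \left(-4 + 6\right) = 12 + 3 \cdot 2 = 12 + 6 = 18$)
$j = 17$ ($j = \frac{1}{2} \cdot 34 = 17$)
$O = -1548$ ($O = \left(17 - 103\right) 18 = \left(-86\right) 18 = -1548$)
$Y = 3 i \sqrt{1114}$ ($Y = \sqrt{-10026} = 3 i \sqrt{1114} \approx 100.13 i$)
$\left(O + Y\right) \left(U{\left(-87,119 \right)} + 25003\right) = \left(-1548 + 3 i \sqrt{1114}\right) \left(-87 + 25003\right) = \left(-1548 + 3 i \sqrt{1114}\right) 24916 = -38569968 + 74748 i \sqrt{1114}$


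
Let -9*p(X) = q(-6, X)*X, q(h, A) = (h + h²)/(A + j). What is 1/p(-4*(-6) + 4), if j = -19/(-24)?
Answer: -691/2240 ≈ -0.30848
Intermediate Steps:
j = 19/24 (j = -19*(-1/24) = 19/24 ≈ 0.79167)
q(h, A) = (h + h²)/(19/24 + A) (q(h, A) = (h + h²)/(A + 19/24) = (h + h²)/(19/24 + A))
p(X) = -80*X/(19 + 24*X) (p(X) = -24*(-6)*(1 - 6)/(19 + 24*X)*X/9 = -24*(-6)*(-5)/(19 + 24*X)*X/9 = -720/(19 + 24*X)*X/9 = -80*X/(19 + 24*X))
1/p(-4*(-6) + 4) = 1/(-80*(-4*(-6) + 4)/(19 + 24*(-4*(-6) + 4))) = 1/(-80*(24 + 4)/(19 + 24*(24 + 4))) = 1/(-80*28/(19 + 24*28)) = 1/(-80*28/(19 + 672)) = 1/(-80*28/691) = 1/(-80*28*1/691) = 1/(-2240/691) = -691/2240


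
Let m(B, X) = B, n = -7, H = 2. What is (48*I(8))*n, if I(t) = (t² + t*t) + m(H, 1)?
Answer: -43680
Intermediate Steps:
I(t) = 2 + 2*t² (I(t) = (t² + t*t) + 2 = (t² + t²) + 2 = 2*t² + 2 = 2 + 2*t²)
(48*I(8))*n = (48*(2 + 2*8²))*(-7) = (48*(2 + 2*64))*(-7) = (48*(2 + 128))*(-7) = (48*130)*(-7) = 6240*(-7) = -43680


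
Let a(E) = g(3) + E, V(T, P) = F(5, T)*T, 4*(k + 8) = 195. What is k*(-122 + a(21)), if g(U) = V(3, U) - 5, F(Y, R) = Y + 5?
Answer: -3097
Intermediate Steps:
k = 163/4 (k = -8 + (1/4)*195 = -8 + 195/4 = 163/4 ≈ 40.750)
F(Y, R) = 5 + Y
V(T, P) = 10*T (V(T, P) = (5 + 5)*T = 10*T)
g(U) = 25 (g(U) = 10*3 - 5 = 30 - 5 = 25)
a(E) = 25 + E
k*(-122 + a(21)) = 163*(-122 + (25 + 21))/4 = 163*(-122 + 46)/4 = (163/4)*(-76) = -3097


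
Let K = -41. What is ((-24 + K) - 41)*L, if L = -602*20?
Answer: 1276240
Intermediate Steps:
L = -12040 (L = -1*12040 = -12040)
((-24 + K) - 41)*L = ((-24 - 41) - 41)*(-12040) = (-65 - 41)*(-12040) = -106*(-12040) = 1276240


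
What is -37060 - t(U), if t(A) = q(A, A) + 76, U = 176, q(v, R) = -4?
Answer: -37132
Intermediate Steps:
t(A) = 72 (t(A) = -4 + 76 = 72)
-37060 - t(U) = -37060 - 1*72 = -37060 - 72 = -37132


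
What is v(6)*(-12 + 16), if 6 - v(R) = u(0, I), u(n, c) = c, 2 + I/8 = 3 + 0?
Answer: -8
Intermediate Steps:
I = 8 (I = -16 + 8*(3 + 0) = -16 + 8*3 = -16 + 24 = 8)
v(R) = -2 (v(R) = 6 - 1*8 = 6 - 8 = -2)
v(6)*(-12 + 16) = -2*(-12 + 16) = -2*4 = -8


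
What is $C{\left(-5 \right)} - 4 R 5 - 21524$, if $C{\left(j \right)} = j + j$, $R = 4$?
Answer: $-20724$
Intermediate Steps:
$C{\left(j \right)} = 2 j$
$C{\left(-5 \right)} - 4 R 5 - 21524 = 2 \left(-5\right) \left(-4\right) 4 \cdot 5 - 21524 = - 10 \left(\left(-16\right) 5\right) - 21524 = \left(-10\right) \left(-80\right) - 21524 = 800 - 21524 = -20724$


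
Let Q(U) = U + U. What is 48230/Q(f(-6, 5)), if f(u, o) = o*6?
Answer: 4823/6 ≈ 803.83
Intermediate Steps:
f(u, o) = 6*o
Q(U) = 2*U
48230/Q(f(-6, 5)) = 48230/((2*(6*5))) = 48230/((2*30)) = 48230/60 = 48230*(1/60) = 4823/6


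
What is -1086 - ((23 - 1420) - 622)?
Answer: 933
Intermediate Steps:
-1086 - ((23 - 1420) - 622) = -1086 - (-1397 - 622) = -1086 - 1*(-2019) = -1086 + 2019 = 933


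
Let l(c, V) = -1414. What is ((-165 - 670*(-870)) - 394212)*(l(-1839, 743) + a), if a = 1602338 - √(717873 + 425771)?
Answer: 301810995252 - 377046*√285911 ≈ 3.0161e+11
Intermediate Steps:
a = 1602338 - 2*√285911 (a = 1602338 - √1143644 = 1602338 - 2*√285911 ≈ 1.6013e+6)
((-165 - 670*(-870)) - 394212)*(l(-1839, 743) + a) = ((-165 - 670*(-870)) - 394212)*(-1414 + (1602338 - 2*√285911)) = ((-165 + 582900) - 394212)*(1600924 - 2*√285911) = (582735 - 394212)*(1600924 - 2*√285911) = 188523*(1600924 - 2*√285911) = 301810995252 - 377046*√285911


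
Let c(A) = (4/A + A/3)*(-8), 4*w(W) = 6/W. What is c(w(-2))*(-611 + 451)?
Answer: -21440/3 ≈ -7146.7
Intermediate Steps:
w(W) = 3/(2*W) (w(W) = (6/W)/4 = 3/(2*W))
c(A) = -32/A - 8*A/3 (c(A) = (4/A + A*(⅓))*(-8) = (4/A + A/3)*(-8) = -32/A - 8*A/3)
c(w(-2))*(-611 + 451) = (-32/((3/2)/(-2)) - 4/(-2))*(-611 + 451) = (-32/((3/2)*(-½)) - 4*(-1)/2)*(-160) = (-32/(-¾) - 8/3*(-¾))*(-160) = (-32*(-4/3) + 2)*(-160) = (128/3 + 2)*(-160) = (134/3)*(-160) = -21440/3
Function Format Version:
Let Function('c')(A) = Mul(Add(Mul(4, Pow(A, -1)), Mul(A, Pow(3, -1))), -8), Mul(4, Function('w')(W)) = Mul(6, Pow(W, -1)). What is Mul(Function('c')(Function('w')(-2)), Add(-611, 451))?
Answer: Rational(-21440, 3) ≈ -7146.7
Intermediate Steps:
Function('w')(W) = Mul(Rational(3, 2), Pow(W, -1)) (Function('w')(W) = Mul(Rational(1, 4), Mul(6, Pow(W, -1))) = Mul(Rational(3, 2), Pow(W, -1)))
Function('c')(A) = Add(Mul(-32, Pow(A, -1)), Mul(Rational(-8, 3), A)) (Function('c')(A) = Mul(Add(Mul(4, Pow(A, -1)), Mul(A, Rational(1, 3))), -8) = Mul(Add(Mul(4, Pow(A, -1)), Mul(Rational(1, 3), A)), -8) = Add(Mul(-32, Pow(A, -1)), Mul(Rational(-8, 3), A)))
Mul(Function('c')(Function('w')(-2)), Add(-611, 451)) = Mul(Add(Mul(-32, Pow(Mul(Rational(3, 2), Pow(-2, -1)), -1)), Mul(Rational(-8, 3), Mul(Rational(3, 2), Pow(-2, -1)))), Add(-611, 451)) = Mul(Add(Mul(-32, Pow(Mul(Rational(3, 2), Rational(-1, 2)), -1)), Mul(Rational(-8, 3), Mul(Rational(3, 2), Rational(-1, 2)))), -160) = Mul(Add(Mul(-32, Pow(Rational(-3, 4), -1)), Mul(Rational(-8, 3), Rational(-3, 4))), -160) = Mul(Add(Mul(-32, Rational(-4, 3)), 2), -160) = Mul(Add(Rational(128, 3), 2), -160) = Mul(Rational(134, 3), -160) = Rational(-21440, 3)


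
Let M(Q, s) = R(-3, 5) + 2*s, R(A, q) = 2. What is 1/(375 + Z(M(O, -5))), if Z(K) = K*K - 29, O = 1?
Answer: 1/410 ≈ 0.0024390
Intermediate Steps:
M(Q, s) = 2 + 2*s
Z(K) = -29 + K**2 (Z(K) = K**2 - 29 = -29 + K**2)
1/(375 + Z(M(O, -5))) = 1/(375 + (-29 + (2 + 2*(-5))**2)) = 1/(375 + (-29 + (2 - 10)**2)) = 1/(375 + (-29 + (-8)**2)) = 1/(375 + (-29 + 64)) = 1/(375 + 35) = 1/410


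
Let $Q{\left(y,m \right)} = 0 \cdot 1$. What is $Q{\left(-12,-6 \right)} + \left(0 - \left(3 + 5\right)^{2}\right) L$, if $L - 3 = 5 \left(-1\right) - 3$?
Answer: $320$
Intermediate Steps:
$Q{\left(y,m \right)} = 0$
$L = -5$ ($L = 3 + \left(5 \left(-1\right) - 3\right) = 3 - 8 = -5$)
$Q{\left(-12,-6 \right)} + \left(0 - \left(3 + 5\right)^{2}\right) L = 0 + \left(0 - \left(3 + 5\right)^{2}\right) \left(-5\right) = 0 + \left(0 - 8^{2}\right) \left(-5\right) = 0 + \left(0 - 64\right) \left(-5\right) = 0 - -320 = 0 + 320 = 320$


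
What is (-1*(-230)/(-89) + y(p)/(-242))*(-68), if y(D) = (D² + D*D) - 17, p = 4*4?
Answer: 308210/979 ≈ 314.82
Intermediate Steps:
p = 16
y(D) = -17 + 2*D² (y(D) = (D² + D²) - 17 = 2*D² - 17 = -17 + 2*D²)
(-1*(-230)/(-89) + y(p)/(-242))*(-68) = (-1*(-230)/(-89) + (-17 + 2*16²)/(-242))*(-68) = (230*(-1/89) + (-17 + 2*256)*(-1/242))*(-68) = (-230/89 + (-17 + 512)*(-1/242))*(-68) = (-230/89 + 495*(-1/242))*(-68) = (-230/89 - 45/22)*(-68) = -9065/1958*(-68) = 308210/979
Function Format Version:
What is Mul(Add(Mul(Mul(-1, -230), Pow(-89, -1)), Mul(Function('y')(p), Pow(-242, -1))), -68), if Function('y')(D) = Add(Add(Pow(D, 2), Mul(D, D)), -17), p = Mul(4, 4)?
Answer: Rational(308210, 979) ≈ 314.82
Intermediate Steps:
p = 16
Function('y')(D) = Add(-17, Mul(2, Pow(D, 2))) (Function('y')(D) = Add(Add(Pow(D, 2), Pow(D, 2)), -17) = Add(Mul(2, Pow(D, 2)), -17) = Add(-17, Mul(2, Pow(D, 2))))
Mul(Add(Mul(Mul(-1, -230), Pow(-89, -1)), Mul(Function('y')(p), Pow(-242, -1))), -68) = Mul(Add(Mul(Mul(-1, -230), Pow(-89, -1)), Mul(Add(-17, Mul(2, Pow(16, 2))), Pow(-242, -1))), -68) = Mul(Add(Mul(230, Rational(-1, 89)), Mul(Add(-17, Mul(2, 256)), Rational(-1, 242))), -68) = Mul(Add(Rational(-230, 89), Mul(Add(-17, 512), Rational(-1, 242))), -68) = Mul(Add(Rational(-230, 89), Mul(495, Rational(-1, 242))), -68) = Mul(Add(Rational(-230, 89), Rational(-45, 22)), -68) = Mul(Rational(-9065, 1958), -68) = Rational(308210, 979)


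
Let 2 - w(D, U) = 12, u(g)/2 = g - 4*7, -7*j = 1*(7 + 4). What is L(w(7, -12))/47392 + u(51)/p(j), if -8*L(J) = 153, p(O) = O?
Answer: -122083475/4170496 ≈ -29.273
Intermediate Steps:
j = -11/7 (j = -(7 + 4)/7 = -11/7 ≈ -1.5714)
u(g) = -56 + 2*g (u(g) = 2*(g - 4*7) = 2*(g - 28) = 2*(-28 + g) = -56 + 2*g)
w(D, U) = -10 (w(D, U) = 2 - 1*12 = 2 - 12 = -10)
L(J) = -153/8 (L(J) = -1/8*153 = -153/8)
L(w(7, -12))/47392 + u(51)/p(j) = -153/8/47392 + (-56 + 2*51)/(-11/7) = -153/8*1/47392 + (-56 + 102)*(-7/11) = -153/379136 + 46*(-7/11) = -153/379136 - 322/11 = -122083475/4170496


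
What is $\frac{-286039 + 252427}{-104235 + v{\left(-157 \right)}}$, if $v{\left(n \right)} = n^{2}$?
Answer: $\frac{16806}{39793} \approx 0.42234$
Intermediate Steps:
$\frac{-286039 + 252427}{-104235 + v{\left(-157 \right)}} = \frac{-286039 + 252427}{-104235 + \left(-157\right)^{2}} = - \frac{33612}{-104235 + 24649} = - \frac{33612}{-79586} = \left(-33612\right) \left(- \frac{1}{79586}\right) = \frac{16806}{39793}$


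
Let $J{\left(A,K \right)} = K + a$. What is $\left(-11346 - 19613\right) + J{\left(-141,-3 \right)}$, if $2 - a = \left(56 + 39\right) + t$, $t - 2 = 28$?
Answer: $-31085$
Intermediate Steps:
$t = 30$ ($t = 2 + 28 = 30$)
$a = -123$ ($a = 2 - \left(\left(56 + 39\right) + 30\right) = 2 - \left(95 + 30\right) = 2 - 125 = -123$)
$J{\left(A,K \right)} = -123 + K$ ($J{\left(A,K \right)} = K - 123 = -123 + K$)
$\left(-11346 - 19613\right) + J{\left(-141,-3 \right)} = \left(-11346 - 19613\right) - 126 = -30959 - 126 = -31085$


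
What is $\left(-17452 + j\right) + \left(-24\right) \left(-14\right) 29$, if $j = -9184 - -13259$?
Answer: $-3633$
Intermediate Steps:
$j = 4075$ ($j = -9184 + 13259 = 4075$)
$\left(-17452 + j\right) + \left(-24\right) \left(-14\right) 29 = \left(-17452 + 4075\right) + \left(-24\right) \left(-14\right) 29 = -13377 + 336 \cdot 29 = -13377 + 9744 = -3633$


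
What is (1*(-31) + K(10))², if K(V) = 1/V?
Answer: 95481/100 ≈ 954.81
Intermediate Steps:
(1*(-31) + K(10))² = (1*(-31) + 1/10)² = (-31 + ⅒)² = (-309/10)² = 95481/100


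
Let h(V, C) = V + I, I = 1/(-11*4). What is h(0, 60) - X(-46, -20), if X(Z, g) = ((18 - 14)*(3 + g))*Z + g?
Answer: -136753/44 ≈ -3108.0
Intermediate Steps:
X(Z, g) = g + Z*(12 + 4*g) (X(Z, g) = (4*(3 + g))*Z + g = (12 + 4*g)*Z + g = Z*(12 + 4*g) + g = g + Z*(12 + 4*g))
I = -1/44 (I = 1/(-44) = -1/44 ≈ -0.022727)
h(V, C) = -1/44 + V (h(V, C) = V - 1/44 = -1/44 + V)
h(0, 60) - X(-46, -20) = (-1/44 + 0) - (-20 + 12*(-46) + 4*(-46)*(-20)) = -1/44 - (-20 - 552 + 3680) = -1/44 - 1*3108 = -1/44 - 3108 = -136753/44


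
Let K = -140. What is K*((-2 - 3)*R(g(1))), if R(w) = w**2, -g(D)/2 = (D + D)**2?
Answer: 44800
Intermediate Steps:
g(D) = -8*D**2 (g(D) = -2*(D + D)**2 = -2*4*D**2 = -8*D**2)
K*((-2 - 3)*R(g(1))) = -140*(-2 - 3)*(-8*1**2)**2 = -(-700)*(-8*1)**2 = -(-700)*(-8)**2 = -(-700)*64 = -140*(-320) = 44800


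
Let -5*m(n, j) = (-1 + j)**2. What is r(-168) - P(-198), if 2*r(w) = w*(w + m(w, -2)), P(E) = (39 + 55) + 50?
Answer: 70596/5 ≈ 14119.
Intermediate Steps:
m(n, j) = -(-1 + j)**2/5
P(E) = 144 (P(E) = 94 + 50 = 144)
r(w) = w*(-9/5 + w)/2 (r(w) = (w*(w - (-1 - 2)**2/5))/2 = (w*(w - 1/5*(-3)**2))/2 = (w*(w - 1/5*9))/2 = (w*(w - 9/5))/2 = (w*(-9/5 + w))/2 = w*(-9/5 + w)/2)
r(-168) - P(-198) = (1/10)*(-168)*(-9 + 5*(-168)) - 1*144 = (1/10)*(-168)*(-9 - 840) - 144 = (1/10)*(-168)*(-849) - 144 = 71316/5 - 144 = 70596/5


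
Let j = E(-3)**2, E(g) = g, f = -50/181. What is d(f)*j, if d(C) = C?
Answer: -450/181 ≈ -2.4862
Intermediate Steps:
f = -50/181 (f = -50*1/181 = -50/181 ≈ -0.27624)
j = 9 (j = (-3)**2 = 9)
d(f)*j = -50/181*9 = -450/181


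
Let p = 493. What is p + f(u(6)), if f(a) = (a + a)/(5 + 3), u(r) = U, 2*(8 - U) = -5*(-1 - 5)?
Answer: 1965/4 ≈ 491.25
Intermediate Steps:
U = -7 (U = 8 - (-5)*(-1 - 5)/2 = 8 - (-5)*(-6)/2 = 8 - ½*30 = 8 - 15 = -7)
u(r) = -7
f(a) = a/4 (f(a) = (2*a)/8 = (2*a)*(⅛) = a/4)
p + f(u(6)) = 493 + (¼)*(-7) = 493 - 7/4 = 1965/4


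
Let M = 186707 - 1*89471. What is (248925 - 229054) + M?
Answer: 117107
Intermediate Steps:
M = 97236 (M = 186707 - 89471 = 97236)
(248925 - 229054) + M = (248925 - 229054) + 97236 = 19871 + 97236 = 117107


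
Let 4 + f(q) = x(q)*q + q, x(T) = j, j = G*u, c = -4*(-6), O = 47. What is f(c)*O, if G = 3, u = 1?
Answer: 4324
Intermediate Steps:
c = 24
j = 3 (j = 3*1 = 3)
x(T) = 3
f(q) = -4 + 4*q (f(q) = -4 + (3*q + q) = -4 + 4*q)
f(c)*O = (-4 + 4*24)*47 = (-4 + 96)*47 = 92*47 = 4324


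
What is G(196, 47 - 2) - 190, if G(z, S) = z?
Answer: 6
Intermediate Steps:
G(196, 47 - 2) - 190 = 196 - 190 = 6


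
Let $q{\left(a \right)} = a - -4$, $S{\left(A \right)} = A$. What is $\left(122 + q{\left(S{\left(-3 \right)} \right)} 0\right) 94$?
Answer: $11468$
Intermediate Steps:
$q{\left(a \right)} = 4 + a$ ($q{\left(a \right)} = a + 4 = 4 + a$)
$\left(122 + q{\left(S{\left(-3 \right)} \right)} 0\right) 94 = \left(122 + \left(4 - 3\right) 0\right) 94 = \left(122 + 1 \cdot 0\right) 94 = \left(122 + 0\right) 94 = 122 \cdot 94 = 11468$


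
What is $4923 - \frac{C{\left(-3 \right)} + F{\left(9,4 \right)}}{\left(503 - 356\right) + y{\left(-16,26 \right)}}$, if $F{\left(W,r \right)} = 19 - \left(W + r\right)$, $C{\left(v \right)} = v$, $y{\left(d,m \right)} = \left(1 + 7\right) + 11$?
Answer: $\frac{817215}{166} \approx 4923.0$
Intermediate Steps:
$y{\left(d,m \right)} = 19$ ($y{\left(d,m \right)} = 8 + 11 = 19$)
$F{\left(W,r \right)} = 19 - W - r$ ($F{\left(W,r \right)} = 19 - \left(W + r\right) = 19 - W - r$)
$4923 - \frac{C{\left(-3 \right)} + F{\left(9,4 \right)}}{\left(503 - 356\right) + y{\left(-16,26 \right)}} = 4923 - \frac{-3 - -6}{\left(503 - 356\right) + 19} = 4923 - \frac{-3 + 6}{147 + 19} = 4923 - \frac{3}{166} = \frac{817215}{166}$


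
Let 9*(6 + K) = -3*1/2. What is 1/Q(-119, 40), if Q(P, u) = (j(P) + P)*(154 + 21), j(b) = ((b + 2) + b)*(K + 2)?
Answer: 3/453775 ≈ 6.6112e-6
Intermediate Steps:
K = -37/6 (K = -6 + (-3*1/2)/9 = -6 + (1/9)*(-3/2) = -6 - 1/6 = -37/6 ≈ -6.1667)
j(b) = -25/3 - 25*b/3 (j(b) = ((b + 2) + b)*(-37/6 + 2) = ((2 + b) + b)*(-25/6) = (2 + 2*b)*(-25/6) = -25/3 - 25*b/3)
Q(P, u) = -4375/3 - 3850*P/3 (Q(P, u) = ((-25/3 - 25*P/3) + P)*(154 + 21) = (-25/3 - 22*P/3)*175 = -4375/3 - 3850*P/3)
1/Q(-119, 40) = 1/(-4375/3 - 3850/3*(-119)) = 1/(-4375/3 + 458150/3) = 1/(453775/3) = 3/453775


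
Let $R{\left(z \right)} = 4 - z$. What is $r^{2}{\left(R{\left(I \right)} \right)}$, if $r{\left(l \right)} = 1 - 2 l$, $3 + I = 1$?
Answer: $121$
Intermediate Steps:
$I = -2$ ($I = -3 + 1 = -2$)
$r^{2}{\left(R{\left(I \right)} \right)} = \left(1 - 2 \left(4 - -2\right)\right)^{2} = \left(1 - 2 \left(4 + 2\right)\right)^{2} = \left(1 - 12\right)^{2} = \left(-11\right)^{2} = 121$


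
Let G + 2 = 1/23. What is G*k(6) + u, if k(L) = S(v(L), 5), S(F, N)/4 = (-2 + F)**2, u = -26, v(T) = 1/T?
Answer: -1203/23 ≈ -52.304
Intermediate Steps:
G = -45/23 (G = -2 + 1/23 = -45/23 ≈ -1.9565)
S(F, N) = 4*(-2 + F)**2
k(L) = 4*(-2 + 1/L)**2
G*k(6) + u = -180*(-1 + 2*6)**2/(23*6**2) - 26 = -180*(-1 + 12)**2/(23*36) - 26 = -180*11**2/(23*36) - 26 = -180*121/(23*36) - 26 = -45/23*121/9 - 26 = -605/23 - 26 = -1203/23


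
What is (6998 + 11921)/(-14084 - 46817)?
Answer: -18919/60901 ≈ -0.31065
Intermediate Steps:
(6998 + 11921)/(-14084 - 46817) = 18919/(-60901) = 18919*(-1/60901) = -18919/60901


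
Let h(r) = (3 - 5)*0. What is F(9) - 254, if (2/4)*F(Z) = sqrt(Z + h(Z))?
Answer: -248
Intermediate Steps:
h(r) = 0 (h(r) = -2*0 = 0)
F(Z) = 2*sqrt(Z) (F(Z) = 2*sqrt(Z + 0) = 2*sqrt(Z))
F(9) - 254 = 2*sqrt(9) - 254 = 2*3 - 254 = 6 - 254 = -248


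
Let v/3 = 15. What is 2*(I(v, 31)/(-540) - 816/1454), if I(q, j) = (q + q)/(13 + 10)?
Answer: -57031/50163 ≈ -1.1369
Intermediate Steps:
v = 45 (v = 3*15 = 45)
I(q, j) = 2*q/23 (I(q, j) = (2*q)/23 = (2*q)*(1/23) = 2*q/23)
2*(I(v, 31)/(-540) - 816/1454) = 2*(((2/23)*45)/(-540) - 816/1454) = 2*((90/23)*(-1/540) - 816*1/1454) = 2*(-1/138 - 408/727) = 2*(-57031/100326) = -57031/50163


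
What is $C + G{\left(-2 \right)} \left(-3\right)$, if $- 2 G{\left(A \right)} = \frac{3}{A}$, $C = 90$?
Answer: $\frac{351}{4} \approx 87.75$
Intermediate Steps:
$G{\left(A \right)} = - \frac{3}{2 A}$ ($G{\left(A \right)} = - \frac{3 \frac{1}{A}}{2} = - \frac{3}{2 A}$)
$C + G{\left(-2 \right)} \left(-3\right) = 90 + - \frac{3}{2 \left(-2\right)} \left(-3\right) = 90 + \left(- \frac{3}{2}\right) \left(- \frac{1}{2}\right) \left(-3\right) = 90 + \frac{3}{4} \left(-3\right) = 90 - \frac{9}{4} = \frac{351}{4}$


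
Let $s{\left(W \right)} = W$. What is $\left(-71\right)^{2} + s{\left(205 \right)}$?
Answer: $5246$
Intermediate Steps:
$\left(-71\right)^{2} + s{\left(205 \right)} = \left(-71\right)^{2} + 205 = 5041 + 205 = 5246$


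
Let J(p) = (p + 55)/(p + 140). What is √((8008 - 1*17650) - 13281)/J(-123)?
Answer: -9*I*√283/4 ≈ -37.851*I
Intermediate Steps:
J(p) = (55 + p)/(140 + p)
√((8008 - 1*17650) - 13281)/J(-123) = √((8008 - 1*17650) - 13281)/(((55 - 123)/(140 - 123))) = √((8008 - 17650) - 13281)/((-68/17)) = √(-9642 - 13281)/(((1/17)*(-68))) = √(-22923)/(-4) = (9*I*√283)*(-¼) = -9*I*√283/4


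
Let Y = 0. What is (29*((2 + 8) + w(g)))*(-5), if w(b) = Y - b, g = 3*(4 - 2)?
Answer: -580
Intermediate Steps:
g = 6 (g = 3*2 = 6)
w(b) = -b (w(b) = 0 - b = -b)
(29*((2 + 8) + w(g)))*(-5) = (29*((2 + 8) - 1*6))*(-5) = (29*(10 - 6))*(-5) = (29*4)*(-5) = 116*(-5) = -580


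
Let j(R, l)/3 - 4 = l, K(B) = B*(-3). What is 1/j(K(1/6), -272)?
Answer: -1/804 ≈ -0.0012438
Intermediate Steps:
K(B) = -3*B
j(R, l) = 12 + 3*l
1/j(K(1/6), -272) = 1/(12 + 3*(-272)) = 1/(12 - 816) = 1/(-804) = -1/804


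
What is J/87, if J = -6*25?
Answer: -50/29 ≈ -1.7241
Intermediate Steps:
J = -150
J/87 = -150/87 = (1/87)*(-150) = -50/29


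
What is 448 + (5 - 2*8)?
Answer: 437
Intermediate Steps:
448 + (5 - 2*8) = 448 + (5 - 16) = 448 - 11 = 437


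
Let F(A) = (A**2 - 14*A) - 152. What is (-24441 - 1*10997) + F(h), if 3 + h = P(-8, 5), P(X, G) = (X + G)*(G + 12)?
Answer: -31918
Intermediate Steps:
P(X, G) = (12 + G)*(G + X) (P(X, G) = (G + X)*(12 + G) = (12 + G)*(G + X))
h = -54 (h = -3 + (5**2 + 12*5 + 12*(-8) + 5*(-8)) = -3 + (25 + 60 - 96 - 40) = -3 - 51 = -54)
F(A) = -152 + A**2 - 14*A
(-24441 - 1*10997) + F(h) = (-24441 - 1*10997) + (-152 + (-54)**2 - 14*(-54)) = (-24441 - 10997) + (-152 + 2916 + 756) = -35438 + 3520 = -31918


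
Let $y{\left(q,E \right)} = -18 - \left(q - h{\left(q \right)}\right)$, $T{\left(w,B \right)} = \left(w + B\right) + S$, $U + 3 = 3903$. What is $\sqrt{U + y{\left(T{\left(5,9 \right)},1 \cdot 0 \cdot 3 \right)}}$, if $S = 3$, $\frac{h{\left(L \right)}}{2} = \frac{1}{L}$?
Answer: $\frac{\sqrt{1117019}}{17} \approx 62.17$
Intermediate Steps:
$U = 3900$ ($U = -3 + 3903 = 3900$)
$h{\left(L \right)} = \frac{2}{L}$
$T{\left(w,B \right)} = 3 + B + w$ ($T{\left(w,B \right)} = \left(w + B\right) + 3 = \left(B + w\right) + 3 = 3 + B + w$)
$y{\left(q,E \right)} = -18 - q + \frac{2}{q}$ ($y{\left(q,E \right)} = -18 - \left(q - \frac{2}{q}\right) = -18 - q + \frac{2}{q}$)
$\sqrt{U + y{\left(T{\left(5,9 \right)},1 \cdot 0 \cdot 3 \right)}} = \sqrt{3900 - \left(35 - \frac{2}{3 + 9 + 5}\right)} = \sqrt{3900 - \left(35 - \frac{2}{17}\right)} = \sqrt{3900 - \frac{593}{17}} = \sqrt{\frac{65707}{17}} = \frac{\sqrt{1117019}}{17}$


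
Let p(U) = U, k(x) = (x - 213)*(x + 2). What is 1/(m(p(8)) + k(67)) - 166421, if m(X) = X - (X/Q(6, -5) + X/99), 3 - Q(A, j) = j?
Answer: -165861991960/996641 ≈ -1.6642e+5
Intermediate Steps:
Q(A, j) = 3 - j
k(x) = (-213 + x)*(2 + x)
m(X) = 685*X/792 (m(X) = X - (X/(3 - 1*(-5)) + X/99) = X - (X/(3 + 5) + X*(1/99)) = X - (X/8 + X/99) = X - 107*X/792 = 685*X/792)
1/(m(p(8)) + k(67)) - 166421 = 1/((685/792)*8 + (-426 + 67² - 211*67)) - 166421 = 1/(685/99 + (-426 + 4489 - 14137)) - 166421 = 1/(685/99 - 10074) - 166421 = 1/(-996641/99) - 166421 = -99/996641 - 166421 = -165861991960/996641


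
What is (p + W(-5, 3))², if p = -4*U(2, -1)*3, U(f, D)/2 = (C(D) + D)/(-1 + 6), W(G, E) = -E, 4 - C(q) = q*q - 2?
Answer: 12321/25 ≈ 492.84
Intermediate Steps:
C(q) = 6 - q² (C(q) = 4 - (q*q - 2) = 4 - (q² - 2) = 4 - (-2 + q²) = 4 + (2 - q²) = 6 - q²)
U(f, D) = 12/5 - 2*D²/5 + 2*D/5 (U(f, D) = 2*(((6 - D²) + D)/(-1 + 6)) = 2*((6 + D - D²)/5) = 2*((6 + D - D²)*(⅕)) = 2*(6/5 - D²/5 + D/5) = 12/5 - 2*D²/5 + 2*D/5)
p = -96/5 (p = -4*(12/5 - ⅖*(-1)² + (⅖)*(-1))*3 = -4*(12/5 - ⅖*1 - ⅖)*3 = -4*(12/5 - ⅖ - ⅖)*3 = -4*8/5*3 = -32/5*3 = -96/5 ≈ -19.200)
(p + W(-5, 3))² = (-96/5 - 1*3)² = (-96/5 - 3)² = (-111/5)² = 12321/25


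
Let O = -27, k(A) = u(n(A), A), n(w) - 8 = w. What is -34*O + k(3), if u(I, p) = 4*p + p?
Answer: 933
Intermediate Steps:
n(w) = 8 + w
u(I, p) = 5*p
k(A) = 5*A
-34*O + k(3) = -34*(-27) + 5*3 = 918 + 15 = 933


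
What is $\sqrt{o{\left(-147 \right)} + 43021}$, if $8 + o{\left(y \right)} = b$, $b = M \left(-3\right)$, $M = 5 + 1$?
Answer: $\sqrt{42995} \approx 207.35$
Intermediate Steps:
$M = 6$
$b = -18$ ($b = 6 \left(-3\right) = -18$)
$o{\left(y \right)} = -26$ ($o{\left(y \right)} = -8 - 18 = -26$)
$\sqrt{o{\left(-147 \right)} + 43021} = \sqrt{-26 + 43021} = \sqrt{42995}$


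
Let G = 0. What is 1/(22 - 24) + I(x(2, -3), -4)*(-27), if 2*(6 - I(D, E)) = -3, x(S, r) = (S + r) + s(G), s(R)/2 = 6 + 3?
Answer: -203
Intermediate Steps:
s(R) = 18 (s(R) = 2*(6 + 3) = 2*9 = 18)
x(S, r) = 18 + S + r (x(S, r) = (S + r) + 18 = 18 + S + r)
I(D, E) = 15/2 (I(D, E) = 6 - ½*(-3) = 6 + 3/2 = 15/2)
1/(22 - 24) + I(x(2, -3), -4)*(-27) = 1/(22 - 24) + (15/2)*(-27) = 1/(-2) - 405/2 = -½ - 405/2 = -203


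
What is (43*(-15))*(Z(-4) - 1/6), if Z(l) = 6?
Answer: -7525/2 ≈ -3762.5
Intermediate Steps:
(43*(-15))*(Z(-4) - 1/6) = (43*(-15))*(6 - 1/6) = -645*(6 - 1*⅙) = -645*(6 - ⅙) = -645*35/6 = -7525/2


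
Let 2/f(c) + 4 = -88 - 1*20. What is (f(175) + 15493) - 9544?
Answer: 333143/56 ≈ 5949.0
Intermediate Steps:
f(c) = -1/56 (f(c) = 2/(-4 + (-88 - 1*20)) = 2/(-4 + (-88 - 20)) = 2/(-4 - 108) = 2/(-112) = 2*(-1/112) = -1/56)
(f(175) + 15493) - 9544 = (-1/56 + 15493) - 9544 = 867607/56 - 9544 = 333143/56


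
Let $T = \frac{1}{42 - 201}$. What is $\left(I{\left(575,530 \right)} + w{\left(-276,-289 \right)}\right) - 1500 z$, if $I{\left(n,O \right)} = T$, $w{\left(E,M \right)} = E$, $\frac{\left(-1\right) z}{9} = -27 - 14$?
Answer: $- \frac{88050385}{159} \approx -5.5378 \cdot 10^{5}$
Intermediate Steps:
$z = 369$ ($z = - 9 \left(-27 - 14\right) = \left(-9\right) \left(-41\right) = 369$)
$T = - \frac{1}{159}$ ($T = \frac{1}{-159} = - \frac{1}{159} \approx -0.0062893$)
$I{\left(n,O \right)} = - \frac{1}{159}$
$\left(I{\left(575,530 \right)} + w{\left(-276,-289 \right)}\right) - 1500 z = \left(- \frac{1}{159} - 276\right) - 553500 = - \frac{43885}{159} - 553500 = - \frac{88050385}{159}$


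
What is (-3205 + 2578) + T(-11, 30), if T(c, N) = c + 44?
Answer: -594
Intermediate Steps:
T(c, N) = 44 + c
(-3205 + 2578) + T(-11, 30) = (-3205 + 2578) + (44 - 11) = -627 + 33 = -594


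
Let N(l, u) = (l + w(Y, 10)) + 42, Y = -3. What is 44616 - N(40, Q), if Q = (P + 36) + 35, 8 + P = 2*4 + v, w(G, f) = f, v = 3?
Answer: 44524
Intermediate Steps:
P = 3 (P = -8 + (2*4 + 3) = -8 + (8 + 3) = -8 + 11 = 3)
Q = 74 (Q = (3 + 36) + 35 = 39 + 35 = 74)
N(l, u) = 52 + l (N(l, u) = (l + 10) + 42 = (10 + l) + 42 = 52 + l)
44616 - N(40, Q) = 44616 - (52 + 40) = 44616 - 1*92 = 44616 - 92 = 44524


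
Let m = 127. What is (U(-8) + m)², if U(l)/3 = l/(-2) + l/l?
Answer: 20164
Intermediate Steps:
U(l) = 3 - 3*l/2 (U(l) = 3*(l/(-2) + l/l) = 3*(l*(-½) + 1) = 3*(-l/2 + 1) = 3*(1 - l/2) = 3 - 3*l/2)
(U(-8) + m)² = ((3 - 3/2*(-8)) + 127)² = ((3 + 12) + 127)² = (15 + 127)² = 142² = 20164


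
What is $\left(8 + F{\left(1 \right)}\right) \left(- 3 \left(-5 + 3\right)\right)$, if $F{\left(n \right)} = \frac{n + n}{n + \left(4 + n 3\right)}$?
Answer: $\frac{99}{2} \approx 49.5$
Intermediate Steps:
$F{\left(n \right)} = \frac{2 n}{4 + 4 n}$ ($F{\left(n \right)} = \frac{2 n}{n + \left(4 + 3 n\right)} = \frac{2 n}{4 + 4 n}$)
$\left(8 + F{\left(1 \right)}\right) \left(- 3 \left(-5 + 3\right)\right) = \left(8 + \frac{1}{2} \cdot 1 \frac{1}{1 + 1}\right) \left(- 3 \left(-5 + 3\right)\right) = \left(8 + \frac{1}{2} \cdot 1 \cdot \frac{1}{2}\right) \left(\left(-3\right) \left(-2\right)\right) = \left(8 + \frac{1}{2} \cdot 1 \cdot \frac{1}{2}\right) 6 = \left(8 + \frac{1}{4}\right) 6 = \frac{33}{4} \cdot 6 = \frac{99}{2}$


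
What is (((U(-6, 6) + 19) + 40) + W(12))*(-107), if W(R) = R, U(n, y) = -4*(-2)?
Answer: -8453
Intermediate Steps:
U(n, y) = 8
(((U(-6, 6) + 19) + 40) + W(12))*(-107) = (((8 + 19) + 40) + 12)*(-107) = ((27 + 40) + 12)*(-107) = (67 + 12)*(-107) = 79*(-107) = -8453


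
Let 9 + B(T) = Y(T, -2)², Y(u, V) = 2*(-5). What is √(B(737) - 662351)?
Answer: 2*I*√165565 ≈ 813.79*I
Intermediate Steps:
Y(u, V) = -10
B(T) = 91 (B(T) = -9 + (-10)² = -9 + 100 = 91)
√(B(737) - 662351) = √(91 - 662351) = √(-662260) = 2*I*√165565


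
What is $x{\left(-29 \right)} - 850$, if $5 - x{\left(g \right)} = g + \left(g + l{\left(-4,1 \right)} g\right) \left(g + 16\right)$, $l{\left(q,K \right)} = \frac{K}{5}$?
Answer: $- \frac{6342}{5} \approx -1268.4$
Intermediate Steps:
$l{\left(q,K \right)} = \frac{K}{5}$ ($l{\left(q,K \right)} = K \frac{1}{5} = \frac{K}{5}$)
$x{\left(g \right)} = 5 - g - \frac{6 g \left(16 + g\right)}{5}$ ($x{\left(g \right)} = 5 - \left(g + \left(g + \frac{1}{5} \cdot 1 g\right) \left(g + 16\right)\right) = 5 - \left(g + \left(g + \frac{g}{5}\right) \left(16 + g\right)\right) = 5 - \left(g + \frac{6 g}{5} \left(16 + g\right)\right) = 5 - \left(g + \frac{6 g \left(16 + g\right)}{5}\right) = 5 - g - \frac{6 g \left(16 + g\right)}{5}$)
$x{\left(-29 \right)} - 850 = \left(5 - - \frac{2929}{5} - \frac{6 \left(-29\right)^{2}}{5}\right) - 850 = \left(5 + \frac{2929}{5} - \frac{5046}{5}\right) - 850 = - \frac{2092}{5} - 850 = - \frac{6342}{5}$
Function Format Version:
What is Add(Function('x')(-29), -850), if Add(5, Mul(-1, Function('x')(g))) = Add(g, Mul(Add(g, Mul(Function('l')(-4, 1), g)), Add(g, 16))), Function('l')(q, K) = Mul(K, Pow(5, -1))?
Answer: Rational(-6342, 5) ≈ -1268.4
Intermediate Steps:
Function('l')(q, K) = Mul(Rational(1, 5), K) (Function('l')(q, K) = Mul(K, Rational(1, 5)) = Mul(Rational(1, 5), K))
Function('x')(g) = Add(5, Mul(-1, g), Mul(Rational(-6, 5), g, Add(16, g))) (Function('x')(g) = Add(5, Mul(-1, Add(g, Mul(Add(g, Mul(Mul(Rational(1, 5), 1), g)), Add(g, 16))))) = Add(5, Mul(-1, Add(g, Mul(Add(g, Mul(Rational(1, 5), g)), Add(16, g))))) = Add(5, Mul(-1, Add(g, Mul(Mul(Rational(6, 5), g), Add(16, g))))) = Add(5, Mul(-1, Add(g, Mul(Rational(6, 5), g, Add(16, g))))) = Add(5, Add(Mul(-1, g), Mul(Rational(-6, 5), g, Add(16, g)))) = Add(5, Mul(-1, g), Mul(Rational(-6, 5), g, Add(16, g))))
Add(Function('x')(-29), -850) = Add(Add(5, Mul(Rational(-101, 5), -29), Mul(Rational(-6, 5), Pow(-29, 2))), -850) = Add(Add(5, Rational(2929, 5), Mul(Rational(-6, 5), 841)), -850) = Add(Add(5, Rational(2929, 5), Rational(-5046, 5)), -850) = Add(Rational(-2092, 5), -850) = Rational(-6342, 5)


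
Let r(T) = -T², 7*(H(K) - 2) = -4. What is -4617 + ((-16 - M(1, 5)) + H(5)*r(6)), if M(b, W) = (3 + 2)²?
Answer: -32966/7 ≈ -4709.4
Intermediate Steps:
H(K) = 10/7 (H(K) = 2 + (⅐)*(-4) = 2 - 4/7 = 10/7)
M(b, W) = 25 (M(b, W) = 5² = 25)
-4617 + ((-16 - M(1, 5)) + H(5)*r(6)) = -4617 + ((-16 - 1*25) + 10*(-1*6²)/7) = -4617 + ((-16 - 25) + 10*(-1*36)/7) = -4617 + (-41 + (10/7)*(-36)) = -4617 + (-41 - 360/7) = -4617 - 647/7 = -32966/7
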